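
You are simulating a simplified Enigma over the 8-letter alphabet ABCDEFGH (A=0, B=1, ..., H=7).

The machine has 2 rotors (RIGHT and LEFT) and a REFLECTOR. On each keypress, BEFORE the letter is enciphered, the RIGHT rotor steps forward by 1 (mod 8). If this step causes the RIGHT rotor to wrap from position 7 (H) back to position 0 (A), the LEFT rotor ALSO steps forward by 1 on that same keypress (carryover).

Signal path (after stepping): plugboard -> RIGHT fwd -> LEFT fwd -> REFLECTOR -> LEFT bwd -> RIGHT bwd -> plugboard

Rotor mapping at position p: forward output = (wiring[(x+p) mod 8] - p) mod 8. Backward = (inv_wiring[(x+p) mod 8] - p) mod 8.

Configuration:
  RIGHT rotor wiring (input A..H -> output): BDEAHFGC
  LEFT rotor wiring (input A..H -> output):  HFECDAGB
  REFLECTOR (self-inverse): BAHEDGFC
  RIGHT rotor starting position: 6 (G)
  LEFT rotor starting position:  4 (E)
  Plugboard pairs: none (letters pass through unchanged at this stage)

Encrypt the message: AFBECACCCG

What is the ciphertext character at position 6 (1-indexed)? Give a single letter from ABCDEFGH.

Char 1 ('A'): step: R->7, L=4; A->plug->A->R->D->L->F->refl->G->L'->H->R'->H->plug->H
Char 2 ('F'): step: R->0, L->5 (L advanced); F->plug->F->R->F->L->H->refl->C->L'->D->R'->B->plug->B
Char 3 ('B'): step: R->1, L=5; B->plug->B->R->D->L->C->refl->H->L'->F->R'->F->plug->F
Char 4 ('E'): step: R->2, L=5; E->plug->E->R->E->L->A->refl->B->L'->B->R'->H->plug->H
Char 5 ('C'): step: R->3, L=5; C->plug->C->R->C->L->E->refl->D->L'->A->R'->G->plug->G
Char 6 ('A'): step: R->4, L=5; A->plug->A->R->D->L->C->refl->H->L'->F->R'->E->plug->E

E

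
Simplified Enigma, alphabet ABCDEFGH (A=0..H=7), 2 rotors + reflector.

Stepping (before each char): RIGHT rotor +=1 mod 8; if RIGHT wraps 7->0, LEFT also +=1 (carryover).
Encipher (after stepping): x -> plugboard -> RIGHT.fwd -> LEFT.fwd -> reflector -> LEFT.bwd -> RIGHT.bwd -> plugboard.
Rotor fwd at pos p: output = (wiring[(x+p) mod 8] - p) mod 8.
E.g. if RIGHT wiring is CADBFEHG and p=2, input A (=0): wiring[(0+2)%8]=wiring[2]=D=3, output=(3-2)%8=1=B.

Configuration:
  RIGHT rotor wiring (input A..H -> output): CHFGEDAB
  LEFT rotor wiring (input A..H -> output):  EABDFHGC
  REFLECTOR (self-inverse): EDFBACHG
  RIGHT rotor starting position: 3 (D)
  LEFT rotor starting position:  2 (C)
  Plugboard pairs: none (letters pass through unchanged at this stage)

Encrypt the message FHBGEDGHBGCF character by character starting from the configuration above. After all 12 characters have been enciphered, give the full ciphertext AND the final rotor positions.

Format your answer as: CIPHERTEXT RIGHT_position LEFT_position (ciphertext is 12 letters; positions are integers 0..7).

Answer: EFGFBCCCCAEB 7 3

Derivation:
Char 1 ('F'): step: R->4, L=2; F->plug->F->R->D->L->F->refl->C->L'->G->R'->E->plug->E
Char 2 ('H'): step: R->5, L=2; H->plug->H->R->H->L->G->refl->H->L'->A->R'->F->plug->F
Char 3 ('B'): step: R->6, L=2; B->plug->B->R->D->L->F->refl->C->L'->G->R'->G->plug->G
Char 4 ('G'): step: R->7, L=2; G->plug->G->R->E->L->E->refl->A->L'->F->R'->F->plug->F
Char 5 ('E'): step: R->0, L->3 (L advanced); E->plug->E->R->E->L->H->refl->G->L'->H->R'->B->plug->B
Char 6 ('D'): step: R->1, L=3; D->plug->D->R->D->L->D->refl->B->L'->F->R'->C->plug->C
Char 7 ('G'): step: R->2, L=3; G->plug->G->R->A->L->A->refl->E->L'->C->R'->C->plug->C
Char 8 ('H'): step: R->3, L=3; H->plug->H->R->C->L->E->refl->A->L'->A->R'->C->plug->C
Char 9 ('B'): step: R->4, L=3; B->plug->B->R->H->L->G->refl->H->L'->E->R'->C->plug->C
Char 10 ('G'): step: R->5, L=3; G->plug->G->R->B->L->C->refl->F->L'->G->R'->A->plug->A
Char 11 ('C'): step: R->6, L=3; C->plug->C->R->E->L->H->refl->G->L'->H->R'->E->plug->E
Char 12 ('F'): step: R->7, L=3; F->plug->F->R->F->L->B->refl->D->L'->D->R'->B->plug->B
Final: ciphertext=EFGFBCCCCAEB, RIGHT=7, LEFT=3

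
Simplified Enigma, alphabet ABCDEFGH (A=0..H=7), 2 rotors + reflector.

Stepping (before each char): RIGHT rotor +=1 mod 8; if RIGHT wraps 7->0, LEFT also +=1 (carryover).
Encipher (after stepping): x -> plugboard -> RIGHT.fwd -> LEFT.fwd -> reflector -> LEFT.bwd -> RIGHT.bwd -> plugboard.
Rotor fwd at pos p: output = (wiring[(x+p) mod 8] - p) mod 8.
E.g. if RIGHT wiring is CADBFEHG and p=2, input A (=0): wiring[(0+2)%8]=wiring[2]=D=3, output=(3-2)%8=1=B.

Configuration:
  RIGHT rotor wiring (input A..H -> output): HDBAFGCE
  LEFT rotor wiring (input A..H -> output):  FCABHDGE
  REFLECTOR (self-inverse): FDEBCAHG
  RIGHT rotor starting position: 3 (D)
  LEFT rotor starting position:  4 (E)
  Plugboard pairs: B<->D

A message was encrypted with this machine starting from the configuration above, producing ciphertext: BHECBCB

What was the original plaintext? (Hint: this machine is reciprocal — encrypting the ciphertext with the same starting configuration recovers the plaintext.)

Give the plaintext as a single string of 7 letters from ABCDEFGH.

Answer: HFGDGHC

Derivation:
Char 1 ('B'): step: R->4, L=4; B->plug->D->R->A->L->D->refl->B->L'->E->R'->H->plug->H
Char 2 ('H'): step: R->5, L=4; H->plug->H->R->A->L->D->refl->B->L'->E->R'->F->plug->F
Char 3 ('E'): step: R->6, L=4; E->plug->E->R->D->L->A->refl->F->L'->H->R'->G->plug->G
Char 4 ('C'): step: R->7, L=4; C->plug->C->R->E->L->B->refl->D->L'->A->R'->B->plug->D
Char 5 ('B'): step: R->0, L->5 (L advanced); B->plug->D->R->A->L->G->refl->H->L'->C->R'->G->plug->G
Char 6 ('C'): step: R->1, L=5; C->plug->C->R->H->L->C->refl->E->L'->G->R'->H->plug->H
Char 7 ('B'): step: R->2, L=5; B->plug->D->R->E->L->F->refl->A->L'->D->R'->C->plug->C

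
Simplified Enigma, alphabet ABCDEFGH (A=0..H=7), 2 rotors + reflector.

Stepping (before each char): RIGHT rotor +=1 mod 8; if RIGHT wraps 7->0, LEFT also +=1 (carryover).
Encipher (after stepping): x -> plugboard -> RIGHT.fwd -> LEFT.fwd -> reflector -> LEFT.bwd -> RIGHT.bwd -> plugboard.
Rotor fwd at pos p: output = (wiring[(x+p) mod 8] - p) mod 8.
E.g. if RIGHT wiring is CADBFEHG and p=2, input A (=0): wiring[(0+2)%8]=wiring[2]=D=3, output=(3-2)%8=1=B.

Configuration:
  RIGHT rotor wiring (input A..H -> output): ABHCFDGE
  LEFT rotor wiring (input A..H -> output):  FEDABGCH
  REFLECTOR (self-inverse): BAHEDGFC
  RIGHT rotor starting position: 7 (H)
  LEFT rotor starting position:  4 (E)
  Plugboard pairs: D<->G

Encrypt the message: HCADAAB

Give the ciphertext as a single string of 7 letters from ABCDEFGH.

Char 1 ('H'): step: R->0, L->5 (L advanced); H->plug->H->R->E->L->H->refl->C->L'->C->R'->D->plug->G
Char 2 ('C'): step: R->1, L=5; C->plug->C->R->B->L->F->refl->G->L'->F->R'->F->plug->F
Char 3 ('A'): step: R->2, L=5; A->plug->A->R->F->L->G->refl->F->L'->B->R'->D->plug->G
Char 4 ('D'): step: R->3, L=5; D->plug->G->R->G->L->D->refl->E->L'->H->R'->A->plug->A
Char 5 ('A'): step: R->4, L=5; A->plug->A->R->B->L->F->refl->G->L'->F->R'->F->plug->F
Char 6 ('A'): step: R->5, L=5; A->plug->A->R->G->L->D->refl->E->L'->H->R'->C->plug->C
Char 7 ('B'): step: R->6, L=5; B->plug->B->R->G->L->D->refl->E->L'->H->R'->G->plug->D

Answer: GFGAFCD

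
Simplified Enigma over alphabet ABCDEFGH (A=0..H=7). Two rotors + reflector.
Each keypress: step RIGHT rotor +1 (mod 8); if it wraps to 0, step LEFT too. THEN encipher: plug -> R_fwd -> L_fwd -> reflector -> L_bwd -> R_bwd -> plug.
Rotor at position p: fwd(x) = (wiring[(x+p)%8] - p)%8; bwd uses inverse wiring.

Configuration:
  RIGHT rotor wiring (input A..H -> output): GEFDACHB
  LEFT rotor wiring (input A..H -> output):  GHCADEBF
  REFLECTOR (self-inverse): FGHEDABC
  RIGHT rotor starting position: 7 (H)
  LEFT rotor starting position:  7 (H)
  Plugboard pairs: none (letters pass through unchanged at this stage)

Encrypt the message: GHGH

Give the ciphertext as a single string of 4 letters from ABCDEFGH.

Char 1 ('G'): step: R->0, L->0 (L advanced); G->plug->G->R->H->L->F->refl->A->L'->D->R'->D->plug->D
Char 2 ('H'): step: R->1, L=0; H->plug->H->R->F->L->E->refl->D->L'->E->R'->B->plug->B
Char 3 ('G'): step: R->2, L=0; G->plug->G->R->E->L->D->refl->E->L'->F->R'->E->plug->E
Char 4 ('H'): step: R->3, L=0; H->plug->H->R->C->L->C->refl->H->L'->B->R'->G->plug->G

Answer: DBEG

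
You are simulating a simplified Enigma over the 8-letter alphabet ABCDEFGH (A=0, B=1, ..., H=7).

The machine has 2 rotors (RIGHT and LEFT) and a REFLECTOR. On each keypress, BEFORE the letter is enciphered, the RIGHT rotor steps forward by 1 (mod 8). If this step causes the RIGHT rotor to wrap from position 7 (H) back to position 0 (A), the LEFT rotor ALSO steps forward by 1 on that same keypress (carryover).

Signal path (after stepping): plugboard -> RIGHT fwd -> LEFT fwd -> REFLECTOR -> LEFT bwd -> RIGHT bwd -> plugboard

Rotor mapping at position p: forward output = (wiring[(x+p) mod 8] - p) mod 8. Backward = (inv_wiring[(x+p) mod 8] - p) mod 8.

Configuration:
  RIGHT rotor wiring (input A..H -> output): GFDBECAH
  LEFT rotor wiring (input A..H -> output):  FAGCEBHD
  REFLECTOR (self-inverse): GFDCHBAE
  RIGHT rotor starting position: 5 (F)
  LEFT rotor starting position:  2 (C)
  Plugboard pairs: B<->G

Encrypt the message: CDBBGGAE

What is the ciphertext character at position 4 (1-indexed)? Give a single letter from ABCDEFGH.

Char 1 ('C'): step: R->6, L=2; C->plug->C->R->A->L->E->refl->H->L'->D->R'->F->plug->F
Char 2 ('D'): step: R->7, L=2; D->plug->D->R->E->L->F->refl->B->L'->F->R'->F->plug->F
Char 3 ('B'): step: R->0, L->3 (L advanced); B->plug->G->R->A->L->H->refl->E->L'->D->R'->C->plug->C
Char 4 ('B'): step: R->1, L=3; B->plug->G->R->G->L->F->refl->B->L'->B->R'->E->plug->E

E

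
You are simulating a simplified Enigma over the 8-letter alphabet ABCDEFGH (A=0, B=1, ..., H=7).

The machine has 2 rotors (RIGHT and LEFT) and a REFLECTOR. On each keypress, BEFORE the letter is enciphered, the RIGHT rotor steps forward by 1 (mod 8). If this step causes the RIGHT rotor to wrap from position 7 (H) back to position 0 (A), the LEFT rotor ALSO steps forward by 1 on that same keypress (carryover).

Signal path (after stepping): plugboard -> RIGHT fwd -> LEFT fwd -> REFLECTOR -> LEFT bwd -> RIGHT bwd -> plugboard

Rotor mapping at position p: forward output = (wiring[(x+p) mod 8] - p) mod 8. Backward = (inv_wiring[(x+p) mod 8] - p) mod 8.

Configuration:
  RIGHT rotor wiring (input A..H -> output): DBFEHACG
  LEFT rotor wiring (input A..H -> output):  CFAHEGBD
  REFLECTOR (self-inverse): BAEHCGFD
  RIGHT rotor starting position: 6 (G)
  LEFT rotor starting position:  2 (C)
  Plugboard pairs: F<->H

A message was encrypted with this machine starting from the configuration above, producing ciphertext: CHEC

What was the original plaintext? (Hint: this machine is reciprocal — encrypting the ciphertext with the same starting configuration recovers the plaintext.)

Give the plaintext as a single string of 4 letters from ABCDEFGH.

Char 1 ('C'): step: R->7, L=2; C->plug->C->R->C->L->C->refl->E->L'->D->R'->H->plug->F
Char 2 ('H'): step: R->0, L->3 (L advanced); H->plug->F->R->A->L->E->refl->C->L'->G->R'->H->plug->F
Char 3 ('E'): step: R->1, L=3; E->plug->E->R->H->L->F->refl->G->L'->D->R'->C->plug->C
Char 4 ('C'): step: R->2, L=3; C->plug->C->R->F->L->H->refl->D->L'->C->R'->B->plug->B

Answer: FFCB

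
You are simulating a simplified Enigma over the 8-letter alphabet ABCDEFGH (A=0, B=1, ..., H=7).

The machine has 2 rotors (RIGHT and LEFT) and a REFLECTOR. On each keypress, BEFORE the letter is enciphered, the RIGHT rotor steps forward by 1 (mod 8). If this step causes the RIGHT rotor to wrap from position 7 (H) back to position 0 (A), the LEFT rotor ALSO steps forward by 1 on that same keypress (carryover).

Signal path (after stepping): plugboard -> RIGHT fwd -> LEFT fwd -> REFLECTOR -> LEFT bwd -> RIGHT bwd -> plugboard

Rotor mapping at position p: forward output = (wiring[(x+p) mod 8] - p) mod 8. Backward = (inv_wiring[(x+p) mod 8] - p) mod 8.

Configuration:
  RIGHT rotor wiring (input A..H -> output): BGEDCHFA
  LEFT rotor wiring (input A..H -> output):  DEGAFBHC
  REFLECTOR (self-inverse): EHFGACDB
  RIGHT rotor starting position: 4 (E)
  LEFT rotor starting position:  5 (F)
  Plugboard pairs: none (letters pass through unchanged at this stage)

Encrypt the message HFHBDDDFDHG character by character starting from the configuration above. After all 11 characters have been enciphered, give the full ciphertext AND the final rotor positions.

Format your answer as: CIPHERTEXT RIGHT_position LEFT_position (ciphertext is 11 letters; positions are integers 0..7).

Char 1 ('H'): step: R->5, L=5; H->plug->H->R->F->L->B->refl->H->L'->E->R'->D->plug->D
Char 2 ('F'): step: R->6, L=5; F->plug->F->R->F->L->B->refl->H->L'->E->R'->G->plug->G
Char 3 ('H'): step: R->7, L=5; H->plug->H->R->G->L->D->refl->G->L'->D->R'->F->plug->F
Char 4 ('B'): step: R->0, L->6 (L advanced); B->plug->B->R->G->L->H->refl->B->L'->A->R'->H->plug->H
Char 5 ('D'): step: R->1, L=6; D->plug->D->R->B->L->E->refl->A->L'->E->R'->F->plug->F
Char 6 ('D'): step: R->2, L=6; D->plug->D->R->F->L->C->refl->F->L'->C->R'->A->plug->A
Char 7 ('D'): step: R->3, L=6; D->plug->D->R->C->L->F->refl->C->L'->F->R'->E->plug->E
Char 8 ('F'): step: R->4, L=6; F->plug->F->R->C->L->F->refl->C->L'->F->R'->E->plug->E
Char 9 ('D'): step: R->5, L=6; D->plug->D->R->E->L->A->refl->E->L'->B->R'->E->plug->E
Char 10 ('H'): step: R->6, L=6; H->plug->H->R->B->L->E->refl->A->L'->E->R'->G->plug->G
Char 11 ('G'): step: R->7, L=6; G->plug->G->R->A->L->B->refl->H->L'->G->R'->H->plug->H
Final: ciphertext=DGFHFAEEEGH, RIGHT=7, LEFT=6

Answer: DGFHFAEEEGH 7 6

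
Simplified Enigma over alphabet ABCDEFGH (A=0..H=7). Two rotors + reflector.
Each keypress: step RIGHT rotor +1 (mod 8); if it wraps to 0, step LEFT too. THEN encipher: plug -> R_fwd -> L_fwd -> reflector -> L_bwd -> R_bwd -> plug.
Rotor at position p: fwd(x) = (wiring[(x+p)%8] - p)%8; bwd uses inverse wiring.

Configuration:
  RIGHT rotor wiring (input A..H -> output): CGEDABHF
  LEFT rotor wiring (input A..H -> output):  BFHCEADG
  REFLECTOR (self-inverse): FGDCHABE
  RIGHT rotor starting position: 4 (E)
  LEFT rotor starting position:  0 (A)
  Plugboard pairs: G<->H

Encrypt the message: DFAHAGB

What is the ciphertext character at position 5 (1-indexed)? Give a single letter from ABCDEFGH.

Char 1 ('D'): step: R->5, L=0; D->plug->D->R->F->L->A->refl->F->L'->B->R'->E->plug->E
Char 2 ('F'): step: R->6, L=0; F->plug->F->R->F->L->A->refl->F->L'->B->R'->A->plug->A
Char 3 ('A'): step: R->7, L=0; A->plug->A->R->G->L->D->refl->C->L'->D->R'->B->plug->B
Char 4 ('H'): step: R->0, L->1 (L advanced); H->plug->G->R->H->L->A->refl->F->L'->G->R'->B->plug->B
Char 5 ('A'): step: R->1, L=1; A->plug->A->R->F->L->C->refl->D->L'->D->R'->B->plug->B

B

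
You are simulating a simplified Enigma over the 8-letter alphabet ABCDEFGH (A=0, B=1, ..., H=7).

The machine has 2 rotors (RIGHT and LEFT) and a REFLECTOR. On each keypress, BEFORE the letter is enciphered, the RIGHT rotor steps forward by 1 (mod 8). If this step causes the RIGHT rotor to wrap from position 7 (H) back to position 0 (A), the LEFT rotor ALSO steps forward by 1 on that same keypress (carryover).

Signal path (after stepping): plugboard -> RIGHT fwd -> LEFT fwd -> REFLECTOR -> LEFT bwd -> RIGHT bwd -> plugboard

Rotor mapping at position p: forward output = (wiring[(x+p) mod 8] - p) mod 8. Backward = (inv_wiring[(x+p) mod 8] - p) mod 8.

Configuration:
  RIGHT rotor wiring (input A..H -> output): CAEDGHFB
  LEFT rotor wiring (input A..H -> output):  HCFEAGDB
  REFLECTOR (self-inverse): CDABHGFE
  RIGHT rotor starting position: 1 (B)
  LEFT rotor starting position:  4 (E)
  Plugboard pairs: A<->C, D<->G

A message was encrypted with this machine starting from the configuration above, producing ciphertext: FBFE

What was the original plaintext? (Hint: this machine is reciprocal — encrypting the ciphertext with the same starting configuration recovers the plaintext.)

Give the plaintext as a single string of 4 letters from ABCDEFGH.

Answer: BDEG

Derivation:
Char 1 ('F'): step: R->2, L=4; F->plug->F->R->H->L->A->refl->C->L'->B->R'->B->plug->B
Char 2 ('B'): step: R->3, L=4; B->plug->B->R->D->L->F->refl->G->L'->F->R'->G->plug->D
Char 3 ('F'): step: R->4, L=4; F->plug->F->R->E->L->D->refl->B->L'->G->R'->E->plug->E
Char 4 ('E'): step: R->5, L=4; E->plug->E->R->D->L->F->refl->G->L'->F->R'->D->plug->G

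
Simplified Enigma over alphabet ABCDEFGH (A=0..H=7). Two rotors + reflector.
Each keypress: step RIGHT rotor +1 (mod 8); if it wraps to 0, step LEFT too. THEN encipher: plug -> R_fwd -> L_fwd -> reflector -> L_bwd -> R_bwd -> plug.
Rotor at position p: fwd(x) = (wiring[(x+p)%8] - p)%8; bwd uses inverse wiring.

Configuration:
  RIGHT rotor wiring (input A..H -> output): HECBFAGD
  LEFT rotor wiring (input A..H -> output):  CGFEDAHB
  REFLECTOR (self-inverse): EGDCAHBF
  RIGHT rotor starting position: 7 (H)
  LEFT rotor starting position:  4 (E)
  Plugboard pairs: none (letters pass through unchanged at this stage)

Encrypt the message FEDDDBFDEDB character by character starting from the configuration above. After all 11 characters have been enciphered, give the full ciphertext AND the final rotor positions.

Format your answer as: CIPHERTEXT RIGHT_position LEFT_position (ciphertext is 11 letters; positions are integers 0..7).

Answer: DDCABHDFFHF 2 6

Derivation:
Char 1 ('F'): step: R->0, L->5 (L advanced); F->plug->F->R->A->L->D->refl->C->L'->B->R'->D->plug->D
Char 2 ('E'): step: R->1, L=5; E->plug->E->R->H->L->G->refl->B->L'->E->R'->D->plug->D
Char 3 ('D'): step: R->2, L=5; D->plug->D->R->G->L->H->refl->F->L'->D->R'->C->plug->C
Char 4 ('D'): step: R->3, L=5; D->plug->D->R->D->L->F->refl->H->L'->G->R'->A->plug->A
Char 5 ('D'): step: R->4, L=5; D->plug->D->R->H->L->G->refl->B->L'->E->R'->B->plug->B
Char 6 ('B'): step: R->5, L=5; B->plug->B->R->B->L->C->refl->D->L'->A->R'->H->plug->H
Char 7 ('F'): step: R->6, L=5; F->plug->F->R->D->L->F->refl->H->L'->G->R'->D->plug->D
Char 8 ('D'): step: R->7, L=5; D->plug->D->R->D->L->F->refl->H->L'->G->R'->F->plug->F
Char 9 ('E'): step: R->0, L->6 (L advanced); E->plug->E->R->F->L->G->refl->B->L'->A->R'->F->plug->F
Char 10 ('D'): step: R->1, L=6; D->plug->D->R->E->L->H->refl->F->L'->G->R'->H->plug->H
Char 11 ('B'): step: R->2, L=6; B->plug->B->R->H->L->C->refl->D->L'->B->R'->F->plug->F
Final: ciphertext=DDCABHDFFHF, RIGHT=2, LEFT=6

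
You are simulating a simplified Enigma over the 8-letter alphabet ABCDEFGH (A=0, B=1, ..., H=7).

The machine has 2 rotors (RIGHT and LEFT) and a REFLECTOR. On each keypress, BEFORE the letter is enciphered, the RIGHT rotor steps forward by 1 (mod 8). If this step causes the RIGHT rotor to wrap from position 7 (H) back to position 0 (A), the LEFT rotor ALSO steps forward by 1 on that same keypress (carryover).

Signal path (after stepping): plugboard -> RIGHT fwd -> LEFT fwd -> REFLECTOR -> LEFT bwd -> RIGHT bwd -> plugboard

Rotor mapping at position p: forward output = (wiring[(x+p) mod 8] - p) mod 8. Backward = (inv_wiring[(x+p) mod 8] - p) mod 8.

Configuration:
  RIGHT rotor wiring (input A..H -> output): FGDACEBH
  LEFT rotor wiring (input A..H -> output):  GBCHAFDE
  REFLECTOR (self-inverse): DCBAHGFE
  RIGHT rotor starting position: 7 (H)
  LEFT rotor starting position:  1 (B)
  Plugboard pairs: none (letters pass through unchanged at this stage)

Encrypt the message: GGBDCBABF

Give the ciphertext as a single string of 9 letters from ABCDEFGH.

Answer: ECEBHHDCE

Derivation:
Char 1 ('G'): step: R->0, L->2 (L advanced); G->plug->G->R->B->L->F->refl->G->L'->C->R'->E->plug->E
Char 2 ('G'): step: R->1, L=2; G->plug->G->R->G->L->E->refl->H->L'->H->R'->C->plug->C
Char 3 ('B'): step: R->2, L=2; B->plug->B->R->G->L->E->refl->H->L'->H->R'->E->plug->E
Char 4 ('D'): step: R->3, L=2; D->plug->D->R->G->L->E->refl->H->L'->H->R'->B->plug->B
Char 5 ('C'): step: R->4, L=2; C->plug->C->R->F->L->C->refl->B->L'->E->R'->H->plug->H
Char 6 ('B'): step: R->5, L=2; B->plug->B->R->E->L->B->refl->C->L'->F->R'->H->plug->H
Char 7 ('A'): step: R->6, L=2; A->plug->A->R->D->L->D->refl->A->L'->A->R'->D->plug->D
Char 8 ('B'): step: R->7, L=2; B->plug->B->R->G->L->E->refl->H->L'->H->R'->C->plug->C
Char 9 ('F'): step: R->0, L->3 (L advanced); F->plug->F->R->E->L->B->refl->C->L'->C->R'->E->plug->E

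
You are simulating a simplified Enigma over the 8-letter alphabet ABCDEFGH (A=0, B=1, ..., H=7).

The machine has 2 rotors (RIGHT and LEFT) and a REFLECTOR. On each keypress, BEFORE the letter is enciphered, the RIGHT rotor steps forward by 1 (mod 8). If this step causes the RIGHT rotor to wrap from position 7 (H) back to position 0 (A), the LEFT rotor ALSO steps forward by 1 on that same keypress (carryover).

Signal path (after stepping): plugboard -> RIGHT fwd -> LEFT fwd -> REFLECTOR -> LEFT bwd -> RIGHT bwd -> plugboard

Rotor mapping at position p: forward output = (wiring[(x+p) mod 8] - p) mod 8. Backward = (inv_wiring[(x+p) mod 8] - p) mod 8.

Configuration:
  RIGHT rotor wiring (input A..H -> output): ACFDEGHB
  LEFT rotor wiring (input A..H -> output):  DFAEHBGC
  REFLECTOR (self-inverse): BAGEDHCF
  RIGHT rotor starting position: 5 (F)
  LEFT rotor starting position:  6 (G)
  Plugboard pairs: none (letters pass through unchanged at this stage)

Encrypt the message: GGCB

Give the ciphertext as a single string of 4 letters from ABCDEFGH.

Char 1 ('G'): step: R->6, L=6; G->plug->G->R->G->L->B->refl->A->L'->A->R'->H->plug->H
Char 2 ('G'): step: R->7, L=6; G->plug->G->R->H->L->D->refl->E->L'->B->R'->B->plug->B
Char 3 ('C'): step: R->0, L->7 (L advanced); C->plug->C->R->F->L->A->refl->B->L'->D->R'->D->plug->D
Char 4 ('B'): step: R->1, L=7; B->plug->B->R->E->L->F->refl->H->L'->H->R'->H->plug->H

Answer: HBDH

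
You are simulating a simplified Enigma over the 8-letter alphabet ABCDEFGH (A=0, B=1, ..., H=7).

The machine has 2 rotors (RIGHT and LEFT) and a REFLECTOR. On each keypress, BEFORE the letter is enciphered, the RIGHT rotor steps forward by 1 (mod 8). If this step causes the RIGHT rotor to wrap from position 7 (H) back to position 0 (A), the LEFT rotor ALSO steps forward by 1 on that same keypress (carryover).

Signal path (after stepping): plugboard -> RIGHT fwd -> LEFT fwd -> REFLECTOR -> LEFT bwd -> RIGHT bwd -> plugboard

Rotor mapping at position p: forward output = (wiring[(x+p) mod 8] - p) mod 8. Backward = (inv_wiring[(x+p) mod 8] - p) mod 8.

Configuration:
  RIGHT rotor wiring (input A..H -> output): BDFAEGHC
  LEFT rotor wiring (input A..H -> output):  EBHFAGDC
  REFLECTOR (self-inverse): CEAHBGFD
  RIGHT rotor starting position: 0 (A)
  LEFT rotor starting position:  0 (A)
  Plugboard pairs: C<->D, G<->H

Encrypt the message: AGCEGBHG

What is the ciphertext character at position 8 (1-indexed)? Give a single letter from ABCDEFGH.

Char 1 ('A'): step: R->1, L=0; A->plug->A->R->C->L->H->refl->D->L'->G->R'->F->plug->F
Char 2 ('G'): step: R->2, L=0; G->plug->H->R->B->L->B->refl->E->L'->A->R'->F->plug->F
Char 3 ('C'): step: R->3, L=0; C->plug->D->R->E->L->A->refl->C->L'->H->R'->E->plug->E
Char 4 ('E'): step: R->4, L=0; E->plug->E->R->F->L->G->refl->F->L'->D->R'->C->plug->D
Char 5 ('G'): step: R->5, L=0; G->plug->H->R->H->L->C->refl->A->L'->E->R'->D->plug->C
Char 6 ('B'): step: R->6, L=0; B->plug->B->R->E->L->A->refl->C->L'->H->R'->E->plug->E
Char 7 ('H'): step: R->7, L=0; H->plug->G->R->H->L->C->refl->A->L'->E->R'->C->plug->D
Char 8 ('G'): step: R->0, L->1 (L advanced); G->plug->H->R->C->L->E->refl->B->L'->G->R'->F->plug->F

F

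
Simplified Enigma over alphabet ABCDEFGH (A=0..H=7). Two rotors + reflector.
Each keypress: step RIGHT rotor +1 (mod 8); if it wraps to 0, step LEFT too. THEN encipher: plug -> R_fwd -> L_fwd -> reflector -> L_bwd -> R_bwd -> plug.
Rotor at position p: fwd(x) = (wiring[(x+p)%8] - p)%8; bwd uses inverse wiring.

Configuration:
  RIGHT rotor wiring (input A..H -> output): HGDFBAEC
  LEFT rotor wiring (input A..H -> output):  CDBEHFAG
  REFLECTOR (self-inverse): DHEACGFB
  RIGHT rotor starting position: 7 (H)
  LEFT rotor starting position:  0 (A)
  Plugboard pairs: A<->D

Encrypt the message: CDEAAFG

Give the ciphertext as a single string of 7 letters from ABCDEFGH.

Answer: BEDDEDD

Derivation:
Char 1 ('C'): step: R->0, L->1 (L advanced); C->plug->C->R->D->L->G->refl->F->L'->G->R'->B->plug->B
Char 2 ('D'): step: R->1, L=1; D->plug->A->R->F->L->H->refl->B->L'->H->R'->E->plug->E
Char 3 ('E'): step: R->2, L=1; E->plug->E->R->C->L->D->refl->A->L'->B->R'->A->plug->D
Char 4 ('A'): step: R->3, L=1; A->plug->D->R->B->L->A->refl->D->L'->C->R'->A->plug->D
Char 5 ('A'): step: R->4, L=1; A->plug->D->R->G->L->F->refl->G->L'->D->R'->E->plug->E
Char 6 ('F'): step: R->5, L=1; F->plug->F->R->G->L->F->refl->G->L'->D->R'->A->plug->D
Char 7 ('G'): step: R->6, L=1; G->plug->G->R->D->L->G->refl->F->L'->G->R'->A->plug->D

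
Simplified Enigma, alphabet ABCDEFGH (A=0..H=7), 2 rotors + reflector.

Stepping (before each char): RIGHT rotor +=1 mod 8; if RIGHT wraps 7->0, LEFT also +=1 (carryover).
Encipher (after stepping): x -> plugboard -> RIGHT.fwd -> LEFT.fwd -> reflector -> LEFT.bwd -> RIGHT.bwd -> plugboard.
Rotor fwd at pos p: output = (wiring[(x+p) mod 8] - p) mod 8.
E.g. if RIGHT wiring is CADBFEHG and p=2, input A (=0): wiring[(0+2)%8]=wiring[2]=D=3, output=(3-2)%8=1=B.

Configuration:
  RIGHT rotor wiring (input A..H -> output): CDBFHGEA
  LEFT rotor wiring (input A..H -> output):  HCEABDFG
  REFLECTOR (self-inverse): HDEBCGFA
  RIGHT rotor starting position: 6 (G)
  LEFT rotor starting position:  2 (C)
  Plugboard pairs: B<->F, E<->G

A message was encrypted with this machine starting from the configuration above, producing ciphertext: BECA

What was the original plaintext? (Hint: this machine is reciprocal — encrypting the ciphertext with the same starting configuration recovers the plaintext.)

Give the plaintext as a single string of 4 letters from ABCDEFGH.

Answer: HGED

Derivation:
Char 1 ('B'): step: R->7, L=2; B->plug->F->R->A->L->C->refl->E->L'->F->R'->H->plug->H
Char 2 ('E'): step: R->0, L->3 (L advanced); E->plug->G->R->E->L->D->refl->B->L'->H->R'->E->plug->G
Char 3 ('C'): step: R->1, L=3; C->plug->C->R->E->L->D->refl->B->L'->H->R'->G->plug->E
Char 4 ('A'): step: R->2, L=3; A->plug->A->R->H->L->B->refl->D->L'->E->R'->D->plug->D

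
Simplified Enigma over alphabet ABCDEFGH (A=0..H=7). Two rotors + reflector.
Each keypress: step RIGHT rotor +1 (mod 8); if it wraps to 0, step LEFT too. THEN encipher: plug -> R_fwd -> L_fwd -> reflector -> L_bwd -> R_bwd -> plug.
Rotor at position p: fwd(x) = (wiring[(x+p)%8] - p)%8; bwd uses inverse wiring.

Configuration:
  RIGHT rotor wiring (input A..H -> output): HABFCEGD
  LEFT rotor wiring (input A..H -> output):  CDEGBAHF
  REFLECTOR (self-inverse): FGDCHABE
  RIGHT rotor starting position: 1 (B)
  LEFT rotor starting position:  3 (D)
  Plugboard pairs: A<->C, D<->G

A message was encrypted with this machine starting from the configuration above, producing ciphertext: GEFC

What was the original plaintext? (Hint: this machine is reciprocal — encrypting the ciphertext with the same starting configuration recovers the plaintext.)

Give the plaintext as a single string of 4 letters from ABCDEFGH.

Char 1 ('G'): step: R->2, L=3; G->plug->D->R->C->L->F->refl->A->L'->G->R'->H->plug->H
Char 2 ('E'): step: R->3, L=3; E->plug->E->R->A->L->D->refl->C->L'->E->R'->F->plug->F
Char 3 ('F'): step: R->4, L=3; F->plug->F->R->E->L->C->refl->D->L'->A->R'->B->plug->B
Char 4 ('C'): step: R->5, L=3; C->plug->A->R->H->L->B->refl->G->L'->B->R'->B->plug->B

Answer: HFBB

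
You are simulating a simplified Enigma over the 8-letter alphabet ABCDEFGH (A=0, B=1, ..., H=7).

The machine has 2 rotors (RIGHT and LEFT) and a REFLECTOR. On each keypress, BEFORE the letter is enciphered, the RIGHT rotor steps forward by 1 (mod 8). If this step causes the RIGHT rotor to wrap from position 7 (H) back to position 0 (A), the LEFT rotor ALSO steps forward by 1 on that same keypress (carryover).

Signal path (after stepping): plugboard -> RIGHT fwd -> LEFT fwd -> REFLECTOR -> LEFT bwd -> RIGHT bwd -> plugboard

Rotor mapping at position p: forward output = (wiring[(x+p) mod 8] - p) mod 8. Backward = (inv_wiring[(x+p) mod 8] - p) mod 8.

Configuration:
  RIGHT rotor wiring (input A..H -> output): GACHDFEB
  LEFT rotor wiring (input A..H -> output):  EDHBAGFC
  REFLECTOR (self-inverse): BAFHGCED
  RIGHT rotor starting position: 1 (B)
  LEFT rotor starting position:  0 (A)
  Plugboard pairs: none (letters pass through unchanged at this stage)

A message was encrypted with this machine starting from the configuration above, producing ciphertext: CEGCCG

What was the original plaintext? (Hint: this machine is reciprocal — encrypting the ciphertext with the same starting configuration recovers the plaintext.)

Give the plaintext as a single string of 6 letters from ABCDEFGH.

Char 1 ('C'): step: R->2, L=0; C->plug->C->R->B->L->D->refl->H->L'->C->R'->E->plug->E
Char 2 ('E'): step: R->3, L=0; E->plug->E->R->G->L->F->refl->C->L'->H->R'->H->plug->H
Char 3 ('G'): step: R->4, L=0; G->plug->G->R->G->L->F->refl->C->L'->H->R'->A->plug->A
Char 4 ('C'): step: R->5, L=0; C->plug->C->R->E->L->A->refl->B->L'->D->R'->E->plug->E
Char 5 ('C'): step: R->6, L=0; C->plug->C->R->A->L->E->refl->G->L'->F->R'->G->plug->G
Char 6 ('G'): step: R->7, L=0; G->plug->G->R->G->L->F->refl->C->L'->H->R'->B->plug->B

Answer: EHAEGB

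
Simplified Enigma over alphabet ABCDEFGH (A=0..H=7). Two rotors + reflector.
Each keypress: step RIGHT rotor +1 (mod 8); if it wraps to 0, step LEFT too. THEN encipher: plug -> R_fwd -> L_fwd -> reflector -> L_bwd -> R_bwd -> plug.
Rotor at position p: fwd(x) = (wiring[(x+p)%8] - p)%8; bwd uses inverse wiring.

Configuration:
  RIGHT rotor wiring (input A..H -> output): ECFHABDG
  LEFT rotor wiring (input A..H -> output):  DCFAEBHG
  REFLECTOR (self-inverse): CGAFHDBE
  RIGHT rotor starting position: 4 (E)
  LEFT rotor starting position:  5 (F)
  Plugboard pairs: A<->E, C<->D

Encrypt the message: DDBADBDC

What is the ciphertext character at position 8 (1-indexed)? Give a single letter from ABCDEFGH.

Char 1 ('D'): step: R->5, L=5; D->plug->C->R->B->L->C->refl->A->L'->F->R'->E->plug->A
Char 2 ('D'): step: R->6, L=5; D->plug->C->R->G->L->D->refl->F->L'->E->R'->D->plug->C
Char 3 ('B'): step: R->7, L=5; B->plug->B->R->F->L->A->refl->C->L'->B->R'->F->plug->F
Char 4 ('A'): step: R->0, L->6 (L advanced); A->plug->E->R->A->L->B->refl->G->L'->G->R'->H->plug->H
Char 5 ('D'): step: R->1, L=6; D->plug->C->R->G->L->G->refl->B->L'->A->R'->E->plug->A
Char 6 ('B'): step: R->2, L=6; B->plug->B->R->F->L->C->refl->A->L'->B->R'->E->plug->A
Char 7 ('D'): step: R->3, L=6; D->plug->C->R->G->L->G->refl->B->L'->A->R'->D->plug->C
Char 8 ('C'): step: R->4, L=6; C->plug->D->R->C->L->F->refl->D->L'->H->R'->C->plug->D

D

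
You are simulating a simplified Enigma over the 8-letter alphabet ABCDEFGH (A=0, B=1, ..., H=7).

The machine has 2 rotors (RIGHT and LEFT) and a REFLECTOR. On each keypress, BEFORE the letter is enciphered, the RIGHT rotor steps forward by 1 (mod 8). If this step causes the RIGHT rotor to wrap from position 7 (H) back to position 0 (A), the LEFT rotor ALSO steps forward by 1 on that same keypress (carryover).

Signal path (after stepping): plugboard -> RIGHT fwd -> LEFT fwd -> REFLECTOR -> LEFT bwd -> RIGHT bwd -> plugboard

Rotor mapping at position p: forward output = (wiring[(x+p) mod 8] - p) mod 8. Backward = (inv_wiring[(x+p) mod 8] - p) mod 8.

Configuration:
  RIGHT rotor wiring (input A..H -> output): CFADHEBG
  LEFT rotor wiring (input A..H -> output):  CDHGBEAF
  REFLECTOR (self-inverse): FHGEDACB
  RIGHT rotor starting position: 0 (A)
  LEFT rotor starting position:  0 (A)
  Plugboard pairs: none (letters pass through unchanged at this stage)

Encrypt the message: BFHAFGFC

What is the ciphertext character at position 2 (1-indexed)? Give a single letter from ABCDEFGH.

Char 1 ('B'): step: R->1, L=0; B->plug->B->R->H->L->F->refl->A->L'->G->R'->D->plug->D
Char 2 ('F'): step: R->2, L=0; F->plug->F->R->E->L->B->refl->H->L'->C->R'->D->plug->D

D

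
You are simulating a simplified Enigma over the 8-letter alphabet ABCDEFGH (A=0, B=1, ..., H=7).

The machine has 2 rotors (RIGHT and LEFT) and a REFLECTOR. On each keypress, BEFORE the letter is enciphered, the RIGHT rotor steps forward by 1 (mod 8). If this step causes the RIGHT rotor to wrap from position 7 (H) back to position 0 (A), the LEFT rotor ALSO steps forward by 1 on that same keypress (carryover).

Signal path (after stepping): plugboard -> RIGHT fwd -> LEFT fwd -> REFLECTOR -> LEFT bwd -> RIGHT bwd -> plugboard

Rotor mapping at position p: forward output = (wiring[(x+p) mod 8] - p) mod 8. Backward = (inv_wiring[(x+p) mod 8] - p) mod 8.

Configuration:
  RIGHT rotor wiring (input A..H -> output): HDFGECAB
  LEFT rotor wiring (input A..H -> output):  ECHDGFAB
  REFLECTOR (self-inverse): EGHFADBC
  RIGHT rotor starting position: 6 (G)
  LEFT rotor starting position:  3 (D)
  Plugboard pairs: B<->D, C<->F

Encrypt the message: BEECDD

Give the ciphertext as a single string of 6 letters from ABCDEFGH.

Char 1 ('B'): step: R->7, L=3; B->plug->D->R->G->L->H->refl->C->L'->C->R'->A->plug->A
Char 2 ('E'): step: R->0, L->4 (L advanced); E->plug->E->R->E->L->A->refl->E->L'->C->R'->F->plug->C
Char 3 ('E'): step: R->1, L=4; E->plug->E->R->B->L->B->refl->G->L'->F->R'->C->plug->F
Char 4 ('C'): step: R->2, L=4; C->plug->F->R->H->L->H->refl->C->L'->A->R'->D->plug->B
Char 5 ('D'): step: R->3, L=4; D->plug->B->R->B->L->B->refl->G->L'->F->R'->D->plug->B
Char 6 ('D'): step: R->4, L=4; D->plug->B->R->G->L->D->refl->F->L'->D->R'->E->plug->E

Answer: ACFBBE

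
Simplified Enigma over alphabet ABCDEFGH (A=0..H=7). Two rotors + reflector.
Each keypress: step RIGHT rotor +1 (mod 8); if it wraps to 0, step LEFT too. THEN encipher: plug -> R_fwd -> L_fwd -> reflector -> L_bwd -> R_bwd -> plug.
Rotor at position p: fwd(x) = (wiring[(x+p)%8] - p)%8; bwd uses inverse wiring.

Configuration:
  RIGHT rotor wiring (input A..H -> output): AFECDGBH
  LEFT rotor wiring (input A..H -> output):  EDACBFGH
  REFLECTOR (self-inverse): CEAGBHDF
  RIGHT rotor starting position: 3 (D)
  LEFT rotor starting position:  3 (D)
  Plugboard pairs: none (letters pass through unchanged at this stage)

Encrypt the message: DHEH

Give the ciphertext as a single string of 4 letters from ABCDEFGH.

Char 1 ('D'): step: R->4, L=3; D->plug->D->R->D->L->D->refl->G->L'->B->R'->F->plug->F
Char 2 ('H'): step: R->5, L=3; H->plug->H->R->G->L->A->refl->C->L'->C->R'->C->plug->C
Char 3 ('E'): step: R->6, L=3; E->plug->E->R->G->L->A->refl->C->L'->C->R'->C->plug->C
Char 4 ('H'): step: R->7, L=3; H->plug->H->R->C->L->C->refl->A->L'->G->R'->C->plug->C

Answer: FCCC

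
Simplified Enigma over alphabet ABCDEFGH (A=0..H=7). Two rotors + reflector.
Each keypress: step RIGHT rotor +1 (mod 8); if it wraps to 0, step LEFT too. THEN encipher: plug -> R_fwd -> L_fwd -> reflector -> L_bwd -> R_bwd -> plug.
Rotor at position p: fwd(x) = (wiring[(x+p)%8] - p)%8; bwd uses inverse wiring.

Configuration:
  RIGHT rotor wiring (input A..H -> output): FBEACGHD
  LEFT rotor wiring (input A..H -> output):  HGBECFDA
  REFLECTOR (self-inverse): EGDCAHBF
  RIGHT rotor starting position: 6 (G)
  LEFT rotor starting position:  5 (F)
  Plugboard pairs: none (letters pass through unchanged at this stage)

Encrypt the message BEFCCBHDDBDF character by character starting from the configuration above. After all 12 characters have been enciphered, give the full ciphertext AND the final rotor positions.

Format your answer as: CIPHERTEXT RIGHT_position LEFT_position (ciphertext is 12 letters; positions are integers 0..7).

Answer: GABHGFBECGCH 2 7

Derivation:
Char 1 ('B'): step: R->7, L=5; B->plug->B->R->G->L->H->refl->F->L'->H->R'->G->plug->G
Char 2 ('E'): step: R->0, L->6 (L advanced); E->plug->E->R->C->L->B->refl->G->L'->F->R'->A->plug->A
Char 3 ('F'): step: R->1, L=6; F->plug->F->R->G->L->E->refl->A->L'->D->R'->B->plug->B
Char 4 ('C'): step: R->2, L=6; C->plug->C->R->A->L->F->refl->H->L'->H->R'->H->plug->H
Char 5 ('C'): step: R->3, L=6; C->plug->C->R->D->L->A->refl->E->L'->G->R'->G->plug->G
Char 6 ('B'): step: R->4, L=6; B->plug->B->R->C->L->B->refl->G->L'->F->R'->F->plug->F
Char 7 ('H'): step: R->5, L=6; H->plug->H->R->F->L->G->refl->B->L'->C->R'->B->plug->B
Char 8 ('D'): step: R->6, L=6; D->plug->D->R->D->L->A->refl->E->L'->G->R'->E->plug->E
Char 9 ('D'): step: R->7, L=6; D->plug->D->R->F->L->G->refl->B->L'->C->R'->C->plug->C
Char 10 ('B'): step: R->0, L->7 (L advanced); B->plug->B->R->B->L->A->refl->E->L'->H->R'->G->plug->G
Char 11 ('D'): step: R->1, L=7; D->plug->D->R->B->L->A->refl->E->L'->H->R'->C->plug->C
Char 12 ('F'): step: R->2, L=7; F->plug->F->R->B->L->A->refl->E->L'->H->R'->H->plug->H
Final: ciphertext=GABHGFBECGCH, RIGHT=2, LEFT=7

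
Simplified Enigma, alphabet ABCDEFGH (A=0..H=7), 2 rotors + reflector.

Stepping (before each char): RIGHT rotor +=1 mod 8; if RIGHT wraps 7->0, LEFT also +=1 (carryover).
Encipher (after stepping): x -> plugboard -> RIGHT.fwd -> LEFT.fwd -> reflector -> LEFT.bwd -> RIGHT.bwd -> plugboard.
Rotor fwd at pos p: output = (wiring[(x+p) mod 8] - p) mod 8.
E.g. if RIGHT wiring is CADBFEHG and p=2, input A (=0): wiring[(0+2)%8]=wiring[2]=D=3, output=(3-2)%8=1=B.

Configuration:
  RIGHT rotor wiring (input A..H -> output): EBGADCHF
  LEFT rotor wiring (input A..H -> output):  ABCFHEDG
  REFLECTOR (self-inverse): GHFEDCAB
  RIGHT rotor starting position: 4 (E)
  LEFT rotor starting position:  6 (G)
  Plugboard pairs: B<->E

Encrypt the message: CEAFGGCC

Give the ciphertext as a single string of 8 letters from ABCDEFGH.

Answer: EAECEEHA

Derivation:
Char 1 ('C'): step: R->5, L=6; C->plug->C->R->A->L->F->refl->C->L'->C->R'->B->plug->E
Char 2 ('E'): step: R->6, L=6; E->plug->B->R->H->L->G->refl->A->L'->B->R'->A->plug->A
Char 3 ('A'): step: R->7, L=6; A->plug->A->R->G->L->B->refl->H->L'->F->R'->B->plug->E
Char 4 ('F'): step: R->0, L->7 (L advanced); F->plug->F->R->C->L->C->refl->F->L'->G->R'->C->plug->C
Char 5 ('G'): step: R->1, L=7; G->plug->G->R->E->L->G->refl->A->L'->F->R'->B->plug->E
Char 6 ('G'): step: R->2, L=7; G->plug->G->R->C->L->C->refl->F->L'->G->R'->B->plug->E
Char 7 ('C'): step: R->3, L=7; C->plug->C->R->H->L->E->refl->D->L'->D->R'->H->plug->H
Char 8 ('C'): step: R->4, L=7; C->plug->C->R->D->L->D->refl->E->L'->H->R'->A->plug->A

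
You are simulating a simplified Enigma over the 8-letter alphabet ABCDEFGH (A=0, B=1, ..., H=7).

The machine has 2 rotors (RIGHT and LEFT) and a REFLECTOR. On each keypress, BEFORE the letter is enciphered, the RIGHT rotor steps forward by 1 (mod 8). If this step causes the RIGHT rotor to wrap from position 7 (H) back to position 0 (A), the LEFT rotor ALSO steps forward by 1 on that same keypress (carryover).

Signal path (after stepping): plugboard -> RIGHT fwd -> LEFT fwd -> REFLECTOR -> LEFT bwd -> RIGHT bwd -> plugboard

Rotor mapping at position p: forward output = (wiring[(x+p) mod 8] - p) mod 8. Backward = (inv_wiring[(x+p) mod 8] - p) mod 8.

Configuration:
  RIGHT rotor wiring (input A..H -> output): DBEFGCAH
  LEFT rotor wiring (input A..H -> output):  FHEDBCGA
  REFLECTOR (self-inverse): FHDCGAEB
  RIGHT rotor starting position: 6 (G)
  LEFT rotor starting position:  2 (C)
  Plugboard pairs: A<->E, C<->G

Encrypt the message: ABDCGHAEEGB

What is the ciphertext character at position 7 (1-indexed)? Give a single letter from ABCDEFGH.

Char 1 ('A'): step: R->7, L=2; A->plug->E->R->G->L->D->refl->C->L'->A->R'->A->plug->E
Char 2 ('B'): step: R->0, L->3 (L advanced); B->plug->B->R->B->L->G->refl->E->L'->G->R'->E->plug->A
Char 3 ('D'): step: R->1, L=3; D->plug->D->R->F->L->C->refl->D->L'->D->R'->B->plug->B
Char 4 ('C'): step: R->2, L=3; C->plug->G->R->B->L->G->refl->E->L'->G->R'->E->plug->A
Char 5 ('G'): step: R->3, L=3; G->plug->C->R->H->L->B->refl->H->L'->C->R'->A->plug->E
Char 6 ('H'): step: R->4, L=3; H->plug->H->R->B->L->G->refl->E->L'->G->R'->B->plug->B
Char 7 ('A'): step: R->5, L=3; A->plug->E->R->E->L->F->refl->A->L'->A->R'->G->plug->C

C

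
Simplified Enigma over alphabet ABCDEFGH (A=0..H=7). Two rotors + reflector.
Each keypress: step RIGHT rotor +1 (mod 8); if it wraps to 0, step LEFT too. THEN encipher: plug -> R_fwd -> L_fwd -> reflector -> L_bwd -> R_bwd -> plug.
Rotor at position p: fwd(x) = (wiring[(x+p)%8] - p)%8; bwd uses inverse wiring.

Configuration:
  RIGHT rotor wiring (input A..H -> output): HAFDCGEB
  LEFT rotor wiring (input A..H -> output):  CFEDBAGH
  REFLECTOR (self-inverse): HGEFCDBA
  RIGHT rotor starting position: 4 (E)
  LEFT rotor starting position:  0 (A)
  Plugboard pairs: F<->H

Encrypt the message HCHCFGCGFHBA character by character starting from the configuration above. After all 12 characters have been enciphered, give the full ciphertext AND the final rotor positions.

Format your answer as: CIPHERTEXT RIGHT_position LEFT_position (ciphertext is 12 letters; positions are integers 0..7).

Answer: DBCFABHDACAC 0 2

Derivation:
Char 1 ('H'): step: R->5, L=0; H->plug->F->R->A->L->C->refl->E->L'->C->R'->D->plug->D
Char 2 ('C'): step: R->6, L=0; C->plug->C->R->B->L->F->refl->D->L'->D->R'->B->plug->B
Char 3 ('H'): step: R->7, L=0; H->plug->F->R->D->L->D->refl->F->L'->B->R'->C->plug->C
Char 4 ('C'): step: R->0, L->1 (L advanced); C->plug->C->R->F->L->F->refl->D->L'->B->R'->H->plug->F
Char 5 ('F'): step: R->1, L=1; F->plug->H->R->G->L->G->refl->B->L'->H->R'->A->plug->A
Char 6 ('G'): step: R->2, L=1; G->plug->G->R->F->L->F->refl->D->L'->B->R'->B->plug->B
Char 7 ('C'): step: R->3, L=1; C->plug->C->R->D->L->A->refl->H->L'->E->R'->F->plug->H
Char 8 ('G'): step: R->4, L=1; G->plug->G->R->B->L->D->refl->F->L'->F->R'->D->plug->D
Char 9 ('F'): step: R->5, L=1; F->plug->H->R->F->L->F->refl->D->L'->B->R'->A->plug->A
Char 10 ('H'): step: R->6, L=1; H->plug->F->R->F->L->F->refl->D->L'->B->R'->C->plug->C
Char 11 ('B'): step: R->7, L=1; B->plug->B->R->A->L->E->refl->C->L'->C->R'->A->plug->A
Char 12 ('A'): step: R->0, L->2 (L advanced); A->plug->A->R->H->L->D->refl->F->L'->F->R'->C->plug->C
Final: ciphertext=DBCFABHDACAC, RIGHT=0, LEFT=2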